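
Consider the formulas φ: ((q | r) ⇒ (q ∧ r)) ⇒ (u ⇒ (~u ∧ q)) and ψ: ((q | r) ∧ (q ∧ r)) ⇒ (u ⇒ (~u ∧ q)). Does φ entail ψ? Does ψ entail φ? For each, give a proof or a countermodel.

[⇒] Assume the antecedent. If u is true, the antecedent forces (r = T, q = F, u = T) or (r = F, q = T, u = T), and the consequent holds there. If u is false, the consequent reduces to true regardless of the other variables. Either way the consequent holds.

[⇐] This fails. Under r = F, q = F, u = T, the left side is false but the right side is true.

Not equivalent: only (⇒) holds.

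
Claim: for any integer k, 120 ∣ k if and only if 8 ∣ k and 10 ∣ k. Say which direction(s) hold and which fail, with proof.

Only the forward implication holds.

Forward direction. If 120 ∣ k, write k = 120q. Since 120 = 15·8, k = 8·(15q), so 8 ∣ k; and since 120 = 12·10, k = 10·(12q), so 10 ∣ k.

Converse. This fails: take k = 40. Both 8 ∣ 40 and 10 ∣ 40, yet 40 is not a multiple of 120 (since 40 = 0·120 + 40), so 120 ∤ 40.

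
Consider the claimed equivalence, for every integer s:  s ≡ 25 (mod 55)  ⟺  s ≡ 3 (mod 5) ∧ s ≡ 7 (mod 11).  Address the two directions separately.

(→) This fails: s = 25 gives 25 ≡ 25 (mod 55) but 25 ≡ 0 (mod 5), so the conjunction on the right does not hold.

(←) This fails: s = 18 satisfies both congruences on the right (18 ≡ 3 mod 5 and 18 ≡ 7 mod 11) yet 18 ≡ 18 (mod 55), not 25.

Both directions fail.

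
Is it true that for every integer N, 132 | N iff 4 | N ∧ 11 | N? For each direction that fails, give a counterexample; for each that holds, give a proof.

(⇒) holds; (⇐) fails.

[⇒] If 132 ∣ N, write N = 132q. Since 132 = 33·4, N = 4·(33q), so 4 ∣ N; and since 132 = 12·11, N = 11·(12q), so 11 ∣ N.

[⇐] This fails: take N = 44. Both 4 ∣ 44 and 11 ∣ 44, yet 44 is not a multiple of 132 (since 44 = 0·132 + 44), so 132 ∤ 44.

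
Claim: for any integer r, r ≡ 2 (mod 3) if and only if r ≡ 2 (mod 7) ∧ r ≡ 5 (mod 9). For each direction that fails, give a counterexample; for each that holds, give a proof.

(→) This fails: r = 2 gives 2 ≡ 2 (mod 3) but 2 ≡ 2 (mod 9), so the conjunction on the right does not hold.

(←) Conversely, if r ≡ 2 (mod 7) and r ≡ 5 (mod 9), then by the Chinese remainder theorem r ≡ 23 (mod 63). Since 23 ≡ 2 (mod 3) and 3 ∣ 63, we get r ≡ 2 (mod 3).

Only the reverse direction holds.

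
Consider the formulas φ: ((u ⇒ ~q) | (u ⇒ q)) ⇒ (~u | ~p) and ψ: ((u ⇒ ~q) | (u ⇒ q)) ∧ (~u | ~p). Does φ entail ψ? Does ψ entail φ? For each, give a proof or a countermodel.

Equivalent; both directions hold.

Forward direction. Assume the antecedent. If p is true, the antecedent forces (p = T, u = F, q = F) or (p = T, u = F, q = T), and the consequent holds there. If p is false, the consequent reduces to true regardless of the other variables. Either way the consequent holds.

Converse. Assume the antecedent. If p is true, the antecedent forces (p = T, u = F, q = F) or (p = T, u = F, q = T), and the consequent holds there. If p is false, the consequent reduces to true regardless of the other variables. Either way the consequent holds.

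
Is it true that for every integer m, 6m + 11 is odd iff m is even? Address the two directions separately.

Only the converse holds.

(⇐) Suppose m is even. Since 6 is even, 6m is even for every m, so 6m + 11 has the same parity as 11, which is odd. Hence 6m + 11 is odd.

(⇒) This fails: take m = 5. Then 6m + 11 = 41, which is odd, yet m = 5 is odd, not even.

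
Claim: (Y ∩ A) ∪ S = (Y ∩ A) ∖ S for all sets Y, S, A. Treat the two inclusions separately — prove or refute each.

(⟹) This inclusion fails. Take Y = ∅, S = {1}, A = ∅; then 1 ∈ (Y ∩ A) ∪ S but 1 ∉ (Y ∩ A) ∖ S.

(⟸) Let x ∈ (Y ∩ A) ∖ S. Then x ∈ Y ∩ A and x ∉ S, from which x ∈ (Y ∩ A) ∪ S.

(⊆) fails; (⊇) holds.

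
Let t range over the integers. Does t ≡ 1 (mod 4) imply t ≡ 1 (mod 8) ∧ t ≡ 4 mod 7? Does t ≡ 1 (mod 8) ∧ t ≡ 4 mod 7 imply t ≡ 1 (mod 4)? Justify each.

Only the reverse direction holds.

[⇒] This fails: t = 1 gives 1 ≡ 1 (mod 4) but 1 ≡ 1 (mod 7), so the conjunction on the right does not hold.

[⇐] Conversely, if t ≡ 1 (mod 8) and t ≡ 4 (mod 7), then by the Chinese remainder theorem t ≡ 25 (mod 56). Since 25 ≡ 1 (mod 4) and 4 ∣ 56, we get t ≡ 1 (mod 4).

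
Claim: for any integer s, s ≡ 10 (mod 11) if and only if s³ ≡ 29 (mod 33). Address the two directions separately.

(⟹) This fails: take s = 10. Then 10 ≡ 10 (mod 11), but 10³ = 1000 ≡ 10 (mod 33), not 29.

(⟸) This fails: take s = 17. Then 17³ = 4913 ≡ 29 (mod 33), yet 17 ≡ 6 (mod 11), not 10.

(⇒) fails and (⇐) fails.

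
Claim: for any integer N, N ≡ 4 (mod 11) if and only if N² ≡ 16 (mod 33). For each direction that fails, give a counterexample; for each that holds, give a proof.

Both directions fail.

Forward direction. This fails: take N = 15. Then 15 ≡ 4 (mod 11), but 15² = 225 ≡ 27 (mod 33), not 16.

Converse. This fails: take N = 7. Then 7² = 49 ≡ 16 (mod 33), yet 7 ≡ 7 (mod 11), not 4.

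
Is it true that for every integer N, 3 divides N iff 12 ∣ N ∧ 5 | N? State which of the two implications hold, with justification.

(⇒) This fails: take N = 3. Certainly 3 ∣ 3, but 12 ∤ 3.

(⇐) Suppose 12 ∣ N and 5 ∣ N. Any common multiple of 12 and 5 is a multiple of their lcm; here gcd(12, 5) = 1, so lcm(12, 5) = 12·5 = 60, so 60 ∣ N. Since 3 ∣ 60, it follows that 3 ∣ N.

Only the converse holds.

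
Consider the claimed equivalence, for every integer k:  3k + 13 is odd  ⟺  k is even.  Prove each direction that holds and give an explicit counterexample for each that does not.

(→) Suppose 3k + 13 is odd. Since 3 is odd, 3k and k have the same parity, so 3k + 13 ≡ k + 13 (mod 2). As 13 is odd, 3k + 13 is odd exactly when k is even. Thus k is even.

(←) Conversely, suppose k is even; write k = 2j. Then 3k + 13 = 3·(2j) + 13 = 2·3j + 13, which is odd.

The biconditional holds.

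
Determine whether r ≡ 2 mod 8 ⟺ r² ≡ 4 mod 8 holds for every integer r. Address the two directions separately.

(→) Suppose r ≡ 2 mod 8. Write r = 8j + 2. Then (8j + 2)² = 64j² + 32j + 4 = 8(8j² + 4j) + 4, so r² ≡ 4 (mod 8).

(←) This fails: take r = 6. Then 6² = 36 ≡ 4 (mod 8), yet 6 ≡ 6 (mod 8), not 2.

Not equivalent: only (⇒) holds.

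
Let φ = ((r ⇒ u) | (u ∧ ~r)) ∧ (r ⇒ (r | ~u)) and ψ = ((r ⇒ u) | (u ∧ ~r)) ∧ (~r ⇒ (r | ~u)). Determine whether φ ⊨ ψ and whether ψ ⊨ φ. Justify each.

(←) Assume the antecedent. If u is true, the consequent reduces to true regardless of the other variables. If u is false, the antecedent forces (u = F, r = F), and the consequent holds there. Either way the consequent holds.

(→) This fails. Under u = T, r = F, the left side is true but the right side is false.

Only the reverse direction holds.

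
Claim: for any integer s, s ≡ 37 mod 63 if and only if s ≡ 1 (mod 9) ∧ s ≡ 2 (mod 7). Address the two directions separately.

Both implications hold.

(⟸) If s ≡ 1 (mod 9) and s ≡ 2 (mod 7), then by the Chinese remainder theorem s ≡ 37 (mod 63). This is exactly s ≡ 37 (mod 63).

(⟹) Suppose s ≡ 37 (mod 63); write s = 63j + 37. Since 9 ∣ 63, reducing mod 9 gives s ≡ 37 ≡ 1 (mod 9); since 7 ∣ 63, reducing mod 7 gives s ≡ 37 ≡ 2 (mod 7).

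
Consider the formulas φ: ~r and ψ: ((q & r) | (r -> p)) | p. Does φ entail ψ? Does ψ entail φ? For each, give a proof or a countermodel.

Only the forward implication holds.

(→) Assume the antecedent. If p is true, ((q & r) | (r -> p)) | p reduces to true regardless of the other variables. If p is false, the antecedent forces (p = F, r = F, q = F) or (p = F, r = F, q = T), and ((q & r) | (r -> p)) | p holds there. Either way ((q & r) | (r -> p)) | p holds.

(←) This fails. Under p = T, r = T, q = F, the left side is false but the right side is true.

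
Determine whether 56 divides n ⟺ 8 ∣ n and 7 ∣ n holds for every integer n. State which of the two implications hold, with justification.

Both directions hold; the statement is true.

(⟹) If 56 ∣ n, write n = 56q. Since 56 = 7·8, n = 8·(7q), so 8 ∣ n; and since 56 = 8·7, n = 7·(8q), so 7 ∣ n.

(⟸) Suppose 8 ∣ n and 7 ∣ n. Any common multiple of 8 and 7 is a multiple of their lcm; here gcd(8, 7) = 1, so lcm(8, 7) = 8·7 = 56, so 56 ∣ n.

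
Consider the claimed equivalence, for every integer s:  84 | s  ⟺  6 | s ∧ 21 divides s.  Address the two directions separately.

(⇒) holds; (⇐) fails.

Converse. This fails: take s = 42. Both 6 ∣ 42 and 21 ∣ 42, yet 42 is not a multiple of 84 (since 42 = 0·84 + 42), so 84 ∤ 42.

Forward direction. If 84 ∣ s, write s = 84q. Since 84 = 14·6, s = 6·(14q), so 6 ∣ s; and since 84 = 4·21, s = 21·(4q), so 21 ∣ s.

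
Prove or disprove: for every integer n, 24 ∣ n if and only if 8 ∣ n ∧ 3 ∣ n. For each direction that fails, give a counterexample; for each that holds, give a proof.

Both directions hold.

Forward direction. If 24 ∣ n, write n = 24q. Since 24 = 3·8, n = 8·(3q), so 8 ∣ n; and since 24 = 8·3, n = 3·(8q), so 3 ∣ n.

Converse. Suppose 8 ∣ n and 3 ∣ n. Any common multiple of 8 and 3 is a multiple of their lcm; here gcd(8, 3) = 1, so lcm(8, 3) = 8·3 = 24, so 24 ∣ n.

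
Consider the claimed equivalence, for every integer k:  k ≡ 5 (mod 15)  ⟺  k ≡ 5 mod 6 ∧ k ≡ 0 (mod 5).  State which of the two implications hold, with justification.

Converse. If k ≡ 5 (mod 6) and k ≡ 0 (mod 5), then by the Chinese remainder theorem k ≡ 5 (mod 30). Since 5 ≡ 5 (mod 15) and 15 ∣ 30, we get k ≡ 5 (mod 15).

Forward direction. This fails: k = 20 gives 20 ≡ 5 (mod 15) but 20 ≡ 2 (mod 6), so the conjunction on the right does not hold.

Only the reverse direction holds.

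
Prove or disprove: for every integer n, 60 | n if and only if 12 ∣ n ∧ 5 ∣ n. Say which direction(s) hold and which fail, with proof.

The biconditional holds.

(⟹) If 60 ∣ n, write n = 60q. Since 60 = 5·12, n = 12·(5q), so 12 ∣ n; and since 60 = 12·5, n = 5·(12q), so 5 ∣ n.

(⟸) Suppose 12 ∣ n and 5 ∣ n. Any common multiple of 12 and 5 is a multiple of their lcm; here gcd(12, 5) = 1, so lcm(12, 5) = 12·5 = 60, so 60 ∣ n.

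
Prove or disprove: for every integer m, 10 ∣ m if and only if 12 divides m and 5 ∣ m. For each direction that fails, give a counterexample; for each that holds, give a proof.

(⟹) This fails: take m = 10. Certainly 10 ∣ 10, but 12 ∤ 10.

(⟸) Suppose 12 ∣ m and 5 ∣ m. Any common multiple of 12 and 5 is a multiple of their lcm; here gcd(12, 5) = 1, so lcm(12, 5) = 12·5 = 60, so 60 ∣ m. Since 10 ∣ 60, it follows that 10 ∣ m.

The forward direction fails; the converse holds.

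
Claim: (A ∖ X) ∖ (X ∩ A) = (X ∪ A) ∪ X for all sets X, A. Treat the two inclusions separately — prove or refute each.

Only the forward inclusion holds.

(⊇) This inclusion fails. Take X = {1}, A = ∅; then 1 ∈ (X ∪ A) ∪ X but 1 ∉ (A ∖ X) ∖ (X ∩ A).

(⊆) Let x ∈ (A ∖ X) ∖ (X ∩ A). Then x ∈ A and x ∉ X, from which x ∈ (X ∪ A) ∪ X.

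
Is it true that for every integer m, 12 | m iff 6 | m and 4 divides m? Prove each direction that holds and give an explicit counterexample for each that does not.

Equivalent; both directions hold.

(⟸) Suppose 6 ∣ m and 4 ∣ m. Any common multiple of 6 and 4 is a multiple of their lcm; here lcm(6, 4) = 6·4/gcd(6, 4) = 24/2 = 12, so 12 ∣ m.

(⟹) If 12 ∣ m, write m = 12q. Since 12 = 2·6, m = 6·(2q), so 6 ∣ m; and since 12 = 3·4, m = 4·(3q), so 4 ∣ m.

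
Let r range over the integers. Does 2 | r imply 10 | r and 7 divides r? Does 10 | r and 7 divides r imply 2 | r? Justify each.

(⟹) This fails: take r = 2. Certainly 2 ∣ 2, but 10 ∤ 2.

(⟸) Suppose 10 ∣ r and 7 ∣ r. Any common multiple of 10 and 7 is a multiple of their lcm; here gcd(10, 7) = 1, so lcm(10, 7) = 10·7 = 70, so 70 ∣ r. Since 2 ∣ 70, it follows that 2 ∣ r.

(⇒) fails; (⇐) holds.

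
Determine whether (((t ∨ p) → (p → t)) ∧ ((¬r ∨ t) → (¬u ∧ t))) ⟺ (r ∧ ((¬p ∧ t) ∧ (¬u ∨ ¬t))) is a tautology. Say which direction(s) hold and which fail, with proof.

(⟹) This fails. Under r = T, u = F, p = F, t = F, the left side is true but the right side is false.

(⟸) Assume the antecedent. If r is true, the antecedent forces (r = T, u = F, p = F, t = T), and the consequent holds there. If r is false, the antecedent cannot hold. Either way the consequent holds.

(⇒) fails; (⇐) holds.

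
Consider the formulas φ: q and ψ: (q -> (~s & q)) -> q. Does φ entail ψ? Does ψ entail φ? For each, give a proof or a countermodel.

[⇒] Assume the antecedent. If q is true, (q -> (~s & q)) -> q reduces to true regardless of the other variables. If q is false, the antecedent cannot hold. Either way (q -> (~s & q)) -> q holds.

[⇐] Assume the antecedent. If q is true, q reduces to true regardless of the other variables. If q is false, the antecedent cannot hold. Either way q holds.

Equivalent; both directions hold.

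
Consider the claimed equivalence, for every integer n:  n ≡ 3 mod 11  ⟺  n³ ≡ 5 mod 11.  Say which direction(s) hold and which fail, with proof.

Both directions hold.

(⇒) Suppose n ≡ 3 mod 11. Write n = 11j + 3. Then (11j + 3)³ = 1331j³ + 1089j² + 297j + 27 = 11(121j³ + 99j² + 27j + 2) + 5, so n³ ≡ 5 (mod 11).

(⇐) For the converse, argue contrapositively. If n ≢ 3 (mod 11), then n is congruent to one of 0, 1, 2, 4, 5, 6, 7, 8, 9, 10 modulo 11, and these give n³ ≡ 0, 1, 8, 9, 4, 7, 2, 6, 3, 10 respectively — never 5.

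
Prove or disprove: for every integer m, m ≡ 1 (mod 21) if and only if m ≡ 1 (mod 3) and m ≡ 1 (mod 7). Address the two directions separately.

Forward direction. Suppose m ≡ 1 (mod 21); write m = 21j + 1. Since 3 ∣ 21, reducing mod 3 gives m ≡ 1 (mod 3); since 7 ∣ 21, reducing mod 7 gives m ≡ 1 (mod 7).

Converse. If m ≡ 1 (mod 3) and m ≡ 1 (mod 7), then by the Chinese remainder theorem m ≡ 1 (mod 21). This is exactly m ≡ 1 (mod 21).

Both directions hold; the statement is true.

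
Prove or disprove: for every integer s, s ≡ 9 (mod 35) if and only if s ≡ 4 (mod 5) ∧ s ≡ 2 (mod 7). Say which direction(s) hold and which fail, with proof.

(⟹) Suppose s ≡ 9 (mod 35); write s = 35j + 9. Since 5 ∣ 35, reducing mod 5 gives s ≡ 9 ≡ 4 (mod 5); since 7 ∣ 35, reducing mod 7 gives s ≡ 9 ≡ 2 (mod 7).

(⟸) Conversely, if s ≡ 4 (mod 5) and s ≡ 2 (mod 7), then by the Chinese remainder theorem s ≡ 9 (mod 35). This is exactly s ≡ 9 (mod 35).

Both directions hold; the statement is true.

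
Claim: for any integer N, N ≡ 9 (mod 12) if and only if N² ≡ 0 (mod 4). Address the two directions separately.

Neither direction holds.

(⇒) This fails: take N = 9. Then 9 ≡ 9 (mod 12), but 9² = 81 ≡ 1 (mod 4), not 0.

(⇐) This fails: take N = 0. Then 0² = 0 ≡ 0 (mod 4), yet 0 ≡ 0 (mod 12), not 9.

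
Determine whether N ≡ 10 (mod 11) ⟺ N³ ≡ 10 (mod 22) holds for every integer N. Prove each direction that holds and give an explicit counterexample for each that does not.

The forward direction fails; the converse holds.

(⟹) This fails: take N = 21. Then 21 ≡ 10 (mod 11), but 21³ = 9261 ≡ 21 (mod 22), not 10.

(⟸) Conversely, the residues r modulo 22 with r³ ≡ 10 (mod 22) are exactly {10}, and each is ≡ 10 (mod 11).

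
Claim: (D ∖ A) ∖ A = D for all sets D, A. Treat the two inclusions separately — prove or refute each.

(⊆) Let x ∈ (D ∖ A) ∖ A. Then x ∈ D and x ∉ A, from which x ∈ D.

(⊇) This inclusion fails. Take D = {1}, A = {1}; then 1 ∈ D but 1 ∉ (D ∖ A) ∖ A.

(⊆) holds; (⊇) fails.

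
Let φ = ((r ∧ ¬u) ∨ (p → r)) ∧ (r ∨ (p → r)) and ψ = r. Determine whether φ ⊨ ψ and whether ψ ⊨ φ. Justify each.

The forward direction fails; the converse holds.

Forward direction. This fails. Under u = F, p = F, r = F, the left side is true but the right side is false.

Converse. Assume the antecedent. If u is true, the antecedent forces (u = T, p = F, r = T) or (u = T, p = T, r = T), and the consequent holds there. If u is false, the antecedent forces (u = F, p = F, r = T) or (u = F, p = T, r = T), and the consequent holds there. Either way the consequent holds.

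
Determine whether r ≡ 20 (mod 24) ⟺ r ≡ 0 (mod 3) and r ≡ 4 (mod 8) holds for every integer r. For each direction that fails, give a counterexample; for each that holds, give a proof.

Forward direction. This fails: r = 20 gives 20 ≡ 20 (mod 24) but 20 ≡ 2 (mod 3), so the conjunction on the right does not hold.

Converse. This fails: r = 12 satisfies both congruences on the right (12 ≡ 0 mod 3 and 12 ≡ 4 mod 8) yet 12 ≡ 12 (mod 24), not 20.

Neither direction holds.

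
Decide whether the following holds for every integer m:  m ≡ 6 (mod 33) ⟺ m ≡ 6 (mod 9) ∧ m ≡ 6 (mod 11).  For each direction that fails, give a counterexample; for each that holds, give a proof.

(⇐) If m ≡ 6 (mod 9) and m ≡ 6 (mod 11), then by the Chinese remainder theorem m ≡ 6 (mod 99). Since 6 ≡ 6 (mod 33) and 33 ∣ 99, we get m ≡ 6 (mod 33).

(⇒) This fails: m = 72 gives 72 ≡ 6 (mod 33) but 72 ≡ 0 (mod 9), so the conjunction on the right does not hold.

The forward direction fails; the converse holds.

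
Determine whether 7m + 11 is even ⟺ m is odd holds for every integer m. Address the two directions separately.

The biconditional holds.

[⇐] Suppose m is odd; write m = 2j + 1. Then 7m + 11 = 7·(2j + 1) + 11 = 2·7j + 18, which is even.

[⇒] Suppose 7m + 11 is even. Since 7 is odd, 7m and m have the same parity, so 7m + 11 ≡ m + 11 (mod 2). As 11 is odd, 7m + 11 is even exactly when m is odd. Thus m is odd.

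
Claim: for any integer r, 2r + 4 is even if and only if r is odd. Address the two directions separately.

(⇒) fails; (⇐) holds.

(→) This fails: take r = 0. Then 2r + 4 = 4, which is even, yet r = 0 is even, not odd.

(←) Suppose r is odd. Since 2 is even, 2r is even for every r, so 2r + 4 has the same parity as 4, which is even. Hence 2r + 4 is even.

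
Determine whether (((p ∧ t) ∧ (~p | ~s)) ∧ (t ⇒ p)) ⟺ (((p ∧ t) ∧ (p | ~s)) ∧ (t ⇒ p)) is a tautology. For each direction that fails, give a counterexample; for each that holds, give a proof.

(←) This fails. Under t = T, p = T, s = T, the left side is false but the right side is true.

(→) Assume the antecedent. If t is true, the antecedent forces (t = T, p = T, s = F), and ((p ∧ t) ∧ (p | ~s)) ∧ (t ⇒ p) holds there. If t is false, the antecedent cannot hold. Either way ((p ∧ t) ∧ (p | ~s)) ∧ (t ⇒ p) holds.

(⇒) holds; (⇐) fails.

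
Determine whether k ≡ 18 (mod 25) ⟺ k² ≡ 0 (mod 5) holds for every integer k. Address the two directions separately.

(⇒) This fails: take k = 18. Then 18 ≡ 18 (mod 25), but 18² = 324 ≡ 4 (mod 5), not 0.

(⇐) This fails: take k = 0. Then 0² = 0 ≡ 0 (mod 5), yet 0 ≡ 0 (mod 25), not 18.

Neither direction holds.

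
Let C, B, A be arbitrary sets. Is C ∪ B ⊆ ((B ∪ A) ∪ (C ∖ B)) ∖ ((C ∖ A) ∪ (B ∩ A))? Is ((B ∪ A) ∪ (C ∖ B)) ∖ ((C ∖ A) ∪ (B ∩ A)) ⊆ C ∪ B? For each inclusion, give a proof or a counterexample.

Both inclusions fail.

Forward inclusion. This inclusion fails. Take C = {1}, B = ∅, A = ∅; then 1 ∈ C ∪ B but 1 ∉ ((B ∪ A) ∪ (C ∖ B)) ∖ ((C ∖ A) ∪ (B ∩ A)).

Reverse inclusion. This inclusion fails. Take C = ∅, B = ∅, A = {1}; then 1 ∈ ((B ∪ A) ∪ (C ∖ B)) ∖ ((C ∖ A) ∪ (B ∩ A)) but 1 ∉ C ∪ B.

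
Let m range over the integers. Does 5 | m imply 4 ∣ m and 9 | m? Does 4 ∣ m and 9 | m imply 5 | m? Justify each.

Neither implication holds.

[⇒] This fails: take m = 5. Certainly 5 ∣ 5, but 4 ∤ 5.

[⇐] This fails: take m = 36. Both 4 ∣ 36 and 9 ∣ 36, yet 36 is not a multiple of 5 (since 36 = 7·5 + 1), so 5 ∤ 36.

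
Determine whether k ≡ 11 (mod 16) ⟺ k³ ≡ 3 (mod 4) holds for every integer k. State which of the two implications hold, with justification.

(⟹) Suppose k ≡ 11 (mod 16). Then k³ ≡ 11³ = 1331 (mod 16), and since 4 ∣ 16, also k³ ≡ 3 (mod 4).

(⟸) This fails: take k = 3. Then 3³ = 27 ≡ 3 (mod 4), yet 3 ≡ 3 (mod 16), not 11.

Only the forward implication holds.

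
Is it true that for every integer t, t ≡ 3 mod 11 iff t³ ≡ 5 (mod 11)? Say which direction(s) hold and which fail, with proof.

(⇒) Suppose t ≡ 3 mod 11. Write t = 11j + 3. Then (11j + 3)³ = 1331j³ + 1089j² + 297j + 27 = 11(121j³ + 99j² + 27j + 2) + 5, so t³ ≡ 5 (mod 11).

(⇐) For the converse, argue contrapositively. If t ≢ 3 (mod 11), then t is congruent to one of 0, 1, 2, 4, 5, 6, 7, 8, 9, 10 modulo 11, and these give t³ ≡ 0, 1, 8, 9, 4, 7, 2, 6, 3, 10 respectively — never 5.

Both directions hold; the statement is true.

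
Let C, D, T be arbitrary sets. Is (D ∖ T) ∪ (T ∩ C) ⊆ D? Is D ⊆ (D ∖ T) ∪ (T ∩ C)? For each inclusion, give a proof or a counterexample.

(⟹) This inclusion fails. Take C = {1}, D = ∅, T = {1}; then 1 ∈ (D ∖ T) ∪ (T ∩ C) but 1 ∉ D.

(⟸) This inclusion fails. Take C = ∅, D = {1}, T = {1}; then 1 ∈ D but 1 ∉ (D ∖ T) ∪ (T ∩ C).

Neither inclusion holds.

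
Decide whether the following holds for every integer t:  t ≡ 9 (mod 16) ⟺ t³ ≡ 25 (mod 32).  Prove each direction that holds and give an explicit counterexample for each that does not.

(←) The residues r modulo 32 with r³ ≡ 25 (mod 32) are exactly {9}, and each is ≡ 9 (mod 16).

(→) This fails: take t = 25. Then 25 ≡ 9 (mod 16), but 25³ = 15625 ≡ 9 (mod 32), not 25.

Only the converse holds.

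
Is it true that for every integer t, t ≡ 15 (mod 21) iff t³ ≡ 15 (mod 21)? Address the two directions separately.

The forward direction holds; the converse fails.

(⟹) Suppose t ≡ 15 (mod 21). Write t = 21j + 15. Then (21j + 15)³ = 9261j³ + 19845j² + 14175j + 3375 = 21(441j³ + 945j² + 675j + 160) + 15, so t³ ≡ 15 (mod 21).

(⟸) This fails: take t = 9. Then 9³ = 729 ≡ 15 (mod 21), yet 9 ≡ 9 (mod 21), not 15.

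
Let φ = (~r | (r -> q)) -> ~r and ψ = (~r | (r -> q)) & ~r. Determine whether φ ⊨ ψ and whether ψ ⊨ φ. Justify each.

(⇒) This fails. Under r = T, q = F, the left side is true but the right side is false.

(⇐) Assume the antecedent. If r is true, the antecedent cannot hold. If r is false, (~r | (r -> q)) -> ~r reduces to true regardless of the other variables. Either way (~r | (r -> q)) -> ~r holds.

(⇒) fails; (⇐) holds.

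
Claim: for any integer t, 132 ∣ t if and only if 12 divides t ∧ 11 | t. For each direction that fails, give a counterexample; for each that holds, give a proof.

(→) If 132 ∣ t, write t = 132q. Since 132 = 11·12, t = 12·(11q), so 12 ∣ t; and since 132 = 12·11, t = 11·(12q), so 11 ∣ t.

(←) Suppose 12 ∣ t and 11 ∣ t. Any common multiple of 12 and 11 is a multiple of their lcm; here gcd(12, 11) = 1, so lcm(12, 11) = 12·11 = 132, so 132 ∣ t.

Equivalent; both directions hold.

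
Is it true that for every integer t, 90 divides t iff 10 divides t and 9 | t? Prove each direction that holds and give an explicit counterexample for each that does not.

Equivalent; both directions hold.

(⟹) If 90 ∣ t, write t = 90q. Since 90 = 9·10, t = 10·(9q), so 10 ∣ t; and since 90 = 10·9, t = 9·(10q), so 9 ∣ t.

(⟸) Suppose 10 ∣ t and 9 ∣ t. Any common multiple of 10 and 9 is a multiple of their lcm; here gcd(10, 9) = 1, so lcm(10, 9) = 10·9 = 90, so 90 ∣ t.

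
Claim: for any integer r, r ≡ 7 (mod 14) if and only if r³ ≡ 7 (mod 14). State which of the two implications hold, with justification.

Both directions hold; the statement is true.

(→) Suppose r ≡ 7 (mod 14). Write r = 14j + 7. Then (14j + 7)³ = 2744j³ + 4116j² + 2058j + 343 = 14(196j³ + 294j² + 147j + 24) + 7, so r³ ≡ 7 (mod 14).

(←) Conversely, suppose r³ ≡ 7 (mod 14). The only residue r in {0, …, 13} with r³ ≡ 7 (mod 14) is r = 7, so r ≡ 7 (mod 14).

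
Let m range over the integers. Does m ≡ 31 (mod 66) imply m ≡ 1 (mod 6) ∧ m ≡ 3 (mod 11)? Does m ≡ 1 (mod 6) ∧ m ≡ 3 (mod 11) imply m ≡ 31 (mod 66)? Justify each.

Neither direction holds.

[⇒] This fails: m = 31 gives 31 ≡ 31 (mod 66) but 31 ≡ 9 (mod 11), so the conjunction on the right does not hold.

[⇐] This fails: m = 25 satisfies both congruences on the right (25 ≡ 1 mod 6 and 25 ≡ 3 mod 11) yet 25 ≡ 25 (mod 66), not 31.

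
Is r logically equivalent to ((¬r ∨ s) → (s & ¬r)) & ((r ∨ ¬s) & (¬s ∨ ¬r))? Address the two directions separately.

Only the reverse direction holds.

[⇒] This fails. Under r = T, s = T, the left side is true but the right side is false.

[⇐] Assume the antecedent. If r is true, r reduces to true regardless of the other variables. If r is false, the antecedent cannot hold. Either way r holds.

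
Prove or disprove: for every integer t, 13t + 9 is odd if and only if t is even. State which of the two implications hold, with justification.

(→) Suppose 13t + 9 is odd. Since 13 is odd, 13t and t have the same parity, so 13t + 9 ≡ t + 9 (mod 2). As 9 is odd, 13t + 9 is odd exactly when t is even. Thus t is even.

(←) Conversely, suppose t is even; write t = 2j. Then 13t + 9 = 13·(2j) + 9 = 2·13j + 9, which is odd.

Equivalent; both directions hold.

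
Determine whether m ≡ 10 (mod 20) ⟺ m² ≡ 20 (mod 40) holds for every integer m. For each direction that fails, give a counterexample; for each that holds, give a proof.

Both implications hold.

(⇒) Suppose m ≡ 10 (mod 20). Working modulo 40, m ∈ {10, 30}; for each such r, r² ≡ 20 (mod 40).

(⇐) Conversely, the residues r modulo 40 with r² ≡ 20 (mod 40) are exactly {10, 30}, and each is ≡ 10 (mod 20).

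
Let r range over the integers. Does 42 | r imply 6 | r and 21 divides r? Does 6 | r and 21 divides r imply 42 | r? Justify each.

Both directions hold; the statement is true.

(⟹) If 42 ∣ r, write r = 42q. Since 42 = 7·6, r = 6·(7q), so 6 ∣ r; and since 42 = 2·21, r = 21·(2q), so 21 ∣ r.

(⟸) Suppose 6 ∣ r and 21 ∣ r. Any common multiple of 6 and 21 is a multiple of their lcm; here lcm(6, 21) = 6·21/gcd(6, 21) = 126/3 = 42, so 42 ∣ r.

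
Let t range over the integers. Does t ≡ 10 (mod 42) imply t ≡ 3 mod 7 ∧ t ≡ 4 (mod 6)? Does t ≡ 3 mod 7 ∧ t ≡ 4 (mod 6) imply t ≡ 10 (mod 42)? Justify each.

(⇒) Suppose t ≡ 10 (mod 42); write t = 42j + 10. Since 7 ∣ 42, reducing mod 7 gives t ≡ 10 ≡ 3 (mod 7); since 6 ∣ 42, reducing mod 6 gives t ≡ 10 ≡ 4 (mod 6).

(⇐) Conversely, if t ≡ 3 (mod 7) and t ≡ 4 (mod 6), then by the Chinese remainder theorem t ≡ 10 (mod 42). This is exactly t ≡ 10 (mod 42).

Both directions hold.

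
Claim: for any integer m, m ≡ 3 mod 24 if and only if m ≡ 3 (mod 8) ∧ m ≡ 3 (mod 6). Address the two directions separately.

(⇐) If m ≡ 3 (mod 8) and m ≡ 3 (mod 6), then by the Chinese remainder theorem m ≡ 3 (mod 24). This is exactly m ≡ 3 (mod 24).

(⇒) Suppose m ≡ 3 (mod 24); write m = 24j + 3. Since 8 ∣ 24, reducing mod 8 gives m ≡ 3 (mod 8); since 6 ∣ 24, reducing mod 6 gives m ≡ 3 (mod 6).

Both directions hold; the statement is true.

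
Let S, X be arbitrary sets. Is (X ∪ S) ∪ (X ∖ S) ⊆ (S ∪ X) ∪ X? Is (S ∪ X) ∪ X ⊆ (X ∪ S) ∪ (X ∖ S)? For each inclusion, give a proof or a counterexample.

Both inclusions hold; the sets are equal.

(⊆) Let x ∈ (X ∪ S) ∪ (X ∖ S). Then either x ∈ S and x ∉ X; or x ∈ X and x ∉ S; or x ∈ S ∩ X. In each case x ∈ (S ∪ X) ∪ X, so (X ∪ S) ∪ (X ∖ S) ⊆ (S ∪ X) ∪ X.

(⊇) Let x ∈ (S ∪ X) ∪ X. Then either x ∈ S and x ∉ X; or x ∈ X and x ∉ S; or x ∈ S ∩ X. In each case x ∈ (X ∪ S) ∪ (X ∖ S), so (S ∪ X) ∪ X ⊆ (X ∪ S) ∪ (X ∖ S).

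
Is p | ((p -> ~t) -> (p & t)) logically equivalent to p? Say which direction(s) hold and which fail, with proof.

(←) Assume the antecedent. If t is true, the antecedent forces (t = T, p = T), and p | ((p -> ~t) -> (p & t)) holds there. If t is false, the antecedent forces (t = F, p = T), and p | ((p -> ~t) -> (p & t)) holds there. Either way p | ((p -> ~t) -> (p & t)) holds.

(→) Assume the antecedent. If t is true, the antecedent forces (t = T, p = T), and p holds there. If t is false, the antecedent forces (t = F, p = T), and p holds there. Either way p holds.

Both directions hold.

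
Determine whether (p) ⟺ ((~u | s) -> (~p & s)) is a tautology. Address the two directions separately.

Both directions fail.

(→) This fails. Under u = F, s = F, p = T, the left side is true but the right side is false.

(←) This fails. Under u = T, s = F, p = F, the left side is false but the right side is true.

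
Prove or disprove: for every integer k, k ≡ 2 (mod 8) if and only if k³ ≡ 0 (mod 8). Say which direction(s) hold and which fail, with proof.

The forward direction holds; the converse fails.

Forward direction. Suppose k ≡ 2 (mod 8). Write k = 8j + 2. Then (8j + 2)³ = 512j³ + 384j² + 96j + 8 = 8(64j³ + 48j² + 12j + 1) + 0, so k³ ≡ 0 (mod 8).

Converse. This fails: take k = 0. Then 0³ = 0 ≡ 0 (mod 8), yet 0 ≡ 0 (mod 8), not 2.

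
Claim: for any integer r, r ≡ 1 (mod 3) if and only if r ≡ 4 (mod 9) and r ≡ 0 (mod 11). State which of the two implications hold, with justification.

The forward direction fails; the converse holds.

(⟹) This fails: r = 1 gives 1 ≡ 1 (mod 3) but 1 ≡ 1 (mod 9), so the conjunction on the right does not hold.

(⟸) Conversely, if r ≡ 4 (mod 9) and r ≡ 0 (mod 11), then by the Chinese remainder theorem r ≡ 22 (mod 99). Since 22 ≡ 1 (mod 3) and 3 ∣ 99, we get r ≡ 1 (mod 3).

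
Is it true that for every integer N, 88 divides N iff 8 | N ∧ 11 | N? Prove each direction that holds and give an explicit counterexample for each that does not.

The biconditional holds.

(⇒) If 88 ∣ N, write N = 88q. Since 88 = 11·8, N = 8·(11q), so 8 ∣ N; and since 88 = 8·11, N = 11·(8q), so 11 ∣ N.

(⇐) Suppose 8 ∣ N and 11 ∣ N. Any common multiple of 8 and 11 is a multiple of their lcm; here gcd(8, 11) = 1, so lcm(8, 11) = 8·11 = 88, so 88 ∣ N.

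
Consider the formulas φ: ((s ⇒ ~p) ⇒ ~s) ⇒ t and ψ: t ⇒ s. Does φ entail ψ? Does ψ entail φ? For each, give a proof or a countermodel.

Forward direction. This fails. Under t = T, s = F, p = F, the left side is true but the right side is false.

Converse. This fails. Under t = F, s = F, p = F, the left side is false but the right side is true.

Neither direction holds.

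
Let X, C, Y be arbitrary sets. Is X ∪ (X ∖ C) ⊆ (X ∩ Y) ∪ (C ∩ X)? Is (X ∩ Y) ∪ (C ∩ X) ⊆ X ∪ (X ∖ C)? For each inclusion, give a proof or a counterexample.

The sets are not equal: only the reverse inclusion holds.

(⊆) This inclusion fails. Take X = {1}, C = ∅, Y = ∅; then 1 ∈ X ∪ (X ∖ C) but 1 ∉ (X ∩ Y) ∪ (C ∩ X).

(⊇) Let x ∈ (X ∩ Y) ∪ (C ∩ X). Then either x ∈ X ∩ C and x ∉ Y; or x ∈ X ∩ Y and x ∉ C; or x ∈ X ∩ C ∩ Y. In each case x ∈ X ∪ (X ∖ C), so (X ∩ Y) ∪ (C ∩ X) ⊆ X ∪ (X ∖ C).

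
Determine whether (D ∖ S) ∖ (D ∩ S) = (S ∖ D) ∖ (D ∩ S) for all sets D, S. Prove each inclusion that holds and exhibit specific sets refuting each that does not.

(⊆) This inclusion fails. Take D = {1}, S = ∅; then 1 ∈ (D ∖ S) ∖ (D ∩ S) but 1 ∉ (S ∖ D) ∖ (D ∩ S).

(⊇) This inclusion fails. Take D = ∅, S = {1}; then 1 ∈ (S ∖ D) ∖ (D ∩ S) but 1 ∉ (D ∖ S) ∖ (D ∩ S).

Neither inclusion holds.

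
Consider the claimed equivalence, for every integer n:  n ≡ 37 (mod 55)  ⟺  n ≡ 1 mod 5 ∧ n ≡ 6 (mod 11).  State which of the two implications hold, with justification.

(⟹) This fails: n = 37 gives 37 ≡ 37 (mod 55) but 37 ≡ 2 (mod 5), so the conjunction on the right does not hold.

(⟸) This fails: n = 6 satisfies both congruences on the right (6 ≡ 1 mod 5 and 6 ≡ 6 mod 11) yet 6 ≡ 6 (mod 55), not 37.

Both directions fail.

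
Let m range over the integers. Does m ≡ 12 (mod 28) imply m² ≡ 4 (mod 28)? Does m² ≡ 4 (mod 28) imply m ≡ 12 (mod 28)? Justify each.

Only the forward implication holds.

(⇒) Suppose m ≡ 12 (mod 28). Write m = 28j + 12. Then (28j + 12)² = 784j² + 672j + 144 = 28(28j² + 24j + 5) + 4, so m² ≡ 4 (mod 28).

(⇐) This fails: take m = 2. Then 2² = 4 ≡ 4 (mod 28), yet 2 ≡ 2 (mod 28), not 12.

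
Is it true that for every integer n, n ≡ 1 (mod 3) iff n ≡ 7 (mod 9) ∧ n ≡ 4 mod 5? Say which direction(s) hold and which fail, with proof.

Only the converse holds.

(⟹) This fails: n = 1 gives 1 ≡ 1 (mod 3) but 1 ≡ 1 (mod 9), so the conjunction on the right does not hold.

(⟸) Conversely, if n ≡ 7 (mod 9) and n ≡ 4 (mod 5), then by the Chinese remainder theorem n ≡ 34 (mod 45). Since 34 ≡ 1 (mod 3) and 3 ∣ 45, we get n ≡ 1 (mod 3).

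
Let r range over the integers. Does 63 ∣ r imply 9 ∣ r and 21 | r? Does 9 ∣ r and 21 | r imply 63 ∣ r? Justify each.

Forward direction. If 63 ∣ r, write r = 63q. Since 63 = 7·9, r = 9·(7q), so 9 ∣ r; and since 63 = 3·21, r = 21·(3q), so 21 ∣ r.

Converse. Suppose 9 ∣ r and 21 ∣ r. Any common multiple of 9 and 21 is a multiple of their lcm; here lcm(9, 21) = 9·21/gcd(9, 21) = 189/3 = 63, so 63 ∣ r.

Equivalent; both directions hold.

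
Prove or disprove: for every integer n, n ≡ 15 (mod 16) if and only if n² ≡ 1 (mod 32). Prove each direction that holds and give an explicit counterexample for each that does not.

Forward direction. Suppose n ≡ 15 (mod 16). Working modulo 32, n ∈ {15, 31}; for each such r, r² ≡ 1 (mod 32).

Converse. This fails: take n = 1. Then 1² = 1 ≡ 1 (mod 32), yet 1 ≡ 1 (mod 16), not 15.

Only the forward implication holds.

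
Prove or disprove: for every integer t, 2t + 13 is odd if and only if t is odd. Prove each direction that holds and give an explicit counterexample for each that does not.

(⇒) This fails: take t = 2. Then 2t + 13 = 17, which is odd, yet t = 2 is even, not odd.

(⇐) Suppose t is odd. Since 2 is even, 2t is even for every t, so 2t + 13 has the same parity as 13, which is odd. Hence 2t + 13 is odd.

Not equivalent: only (⇐) holds.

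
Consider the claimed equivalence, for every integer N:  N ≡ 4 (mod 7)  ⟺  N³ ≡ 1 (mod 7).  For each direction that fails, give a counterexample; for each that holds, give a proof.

The forward direction holds; the converse fails.

(⟹) Suppose N ≡ 4 (mod 7). Write N = 7j + 4. Then (7j + 4)³ = 343j³ + 588j² + 336j + 64 = 7(49j³ + 84j² + 48j + 9) + 1, so N³ ≡ 1 (mod 7).

(⟸) This fails: take N = 1. Then 1³ = 1 ≡ 1 (mod 7), yet 1 ≡ 1 (mod 7), not 4.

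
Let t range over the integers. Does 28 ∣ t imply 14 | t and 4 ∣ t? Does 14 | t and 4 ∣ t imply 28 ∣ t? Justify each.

The biconditional holds.

[⇒] If 28 ∣ t, write t = 28q. Since 28 = 2·14, t = 14·(2q), so 14 ∣ t; and since 28 = 7·4, t = 4·(7q), so 4 ∣ t.

[⇐] Suppose 14 ∣ t and 4 ∣ t. Any common multiple of 14 and 4 is a multiple of their lcm; here lcm(14, 4) = 14·4/gcd(14, 4) = 56/2 = 28, so 28 ∣ t.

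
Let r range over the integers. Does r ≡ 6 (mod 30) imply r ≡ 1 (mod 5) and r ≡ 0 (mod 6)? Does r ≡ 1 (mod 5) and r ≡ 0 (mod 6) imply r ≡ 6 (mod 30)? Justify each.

(→) Suppose r ≡ 6 (mod 30); write r = 30j + 6. Since 5 ∣ 30, reducing mod 5 gives r ≡ 6 ≡ 1 (mod 5); since 6 ∣ 30, reducing mod 6 gives r ≡ 6 ≡ 0 (mod 6).

(←) Conversely, if r ≡ 1 (mod 5) and r ≡ 0 (mod 6), then by the Chinese remainder theorem r ≡ 6 (mod 30). This is exactly r ≡ 6 (mod 30).

The biconditional holds.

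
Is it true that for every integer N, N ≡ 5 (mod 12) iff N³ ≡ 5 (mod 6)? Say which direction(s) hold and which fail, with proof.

(⟹) Suppose N ≡ 5 (mod 12). Then N³ ≡ 5³ = 125 (mod 12), and since 6 ∣ 12, also N³ ≡ 5 (mod 6).

(⟸) This fails: take N = 11. Then 11³ = 1331 ≡ 5 (mod 6), yet 11 ≡ 11 (mod 12), not 5.

(⇒) holds; (⇐) fails.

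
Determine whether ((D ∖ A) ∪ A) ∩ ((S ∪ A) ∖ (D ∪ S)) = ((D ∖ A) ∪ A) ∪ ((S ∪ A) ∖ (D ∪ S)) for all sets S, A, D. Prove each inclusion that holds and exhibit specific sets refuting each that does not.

Only the forward inclusion holds.

Reverse inclusion. This inclusion fails. Take S = {1}, A = {1}, D = ∅; then 1 ∈ ((D ∖ A) ∪ A) ∪ ((S ∪ A) ∖ (D ∪ S)) but 1 ∉ ((D ∖ A) ∪ A) ∩ ((S ∪ A) ∖ (D ∪ S)).

Forward inclusion. Let x ∈ ((D ∖ A) ∪ A) ∩ ((S ∪ A) ∖ (D ∪ S)). Then x ∈ A and x ∉ S, D, from which x ∈ ((D ∖ A) ∪ A) ∪ ((S ∪ A) ∖ (D ∪ S)).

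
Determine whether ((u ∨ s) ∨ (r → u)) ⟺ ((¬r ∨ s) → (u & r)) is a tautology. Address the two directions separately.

Both directions fail.

(⇒) This fails. Under r = F, u = F, s = F, the left side is true but the right side is false.

(⇐) This fails. Under r = T, u = F, s = F, the left side is false but the right side is true.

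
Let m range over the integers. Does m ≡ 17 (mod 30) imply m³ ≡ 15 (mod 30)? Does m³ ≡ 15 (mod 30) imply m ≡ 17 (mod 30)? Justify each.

Neither implication holds.

(→) This fails: take m = 17. Then 17 ≡ 17 (mod 30), but 17³ = 4913 ≡ 23 (mod 30), not 15.

(←) This fails: take m = 15. Then 15³ = 3375 ≡ 15 (mod 30), yet 15 ≡ 15 (mod 30), not 17.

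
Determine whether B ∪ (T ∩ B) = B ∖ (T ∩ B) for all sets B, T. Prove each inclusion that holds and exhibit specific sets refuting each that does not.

(⊇) Let x ∈ B ∖ (T ∩ B). Then x ∈ B and x ∉ T, from which x ∈ B ∪ (T ∩ B).

(⊆) This inclusion fails. Take B = {1}, T = {1}; then 1 ∈ B ∪ (T ∩ B) but 1 ∉ B ∖ (T ∩ B).

Only the reverse inclusion holds.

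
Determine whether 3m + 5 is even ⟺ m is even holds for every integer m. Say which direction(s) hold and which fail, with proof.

Neither implication holds.

[⇒] This fails: m = 3 gives 3m + 5 = 14, which is even, but 3 is odd, not even.

[⇐] This also fails: m = 6 is even, but 3m + 5 = 23 is odd, not even.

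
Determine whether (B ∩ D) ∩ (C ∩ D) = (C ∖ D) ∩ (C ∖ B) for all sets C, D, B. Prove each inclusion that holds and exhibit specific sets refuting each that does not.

Forward inclusion. This inclusion fails. Take C = {1}, D = {1}, B = {1}; then 1 ∈ (B ∩ D) ∩ (C ∩ D) but 1 ∉ (C ∖ D) ∩ (C ∖ B).

Reverse inclusion. This inclusion fails. Take C = {1}, D = ∅, B = ∅; then 1 ∈ (C ∖ D) ∩ (C ∖ B) but 1 ∉ (B ∩ D) ∩ (C ∩ D).

(⊆) fails and (⊇) fails.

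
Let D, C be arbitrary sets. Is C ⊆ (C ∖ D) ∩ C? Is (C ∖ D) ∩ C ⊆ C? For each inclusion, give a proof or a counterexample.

(⊆) fails; (⊇) holds.

Forward inclusion. This inclusion fails. Take D = {1}, C = {1}; then 1 ∈ C but 1 ∉ (C ∖ D) ∩ C.

Reverse inclusion. Let x ∈ (C ∖ D) ∩ C. Then x ∈ C and x ∉ D, from which x ∈ C.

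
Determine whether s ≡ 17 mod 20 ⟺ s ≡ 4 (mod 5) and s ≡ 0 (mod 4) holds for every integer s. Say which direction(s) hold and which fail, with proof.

Forward direction. This fails: s = 17 gives 17 ≡ 17 (mod 20) but 17 ≡ 2 (mod 5), so the conjunction on the right does not hold.

Converse. This fails: s = 4 satisfies both congruences on the right (4 ≡ 4 mod 5 and 4 ≡ 0 mod 4) yet 4 ≡ 4 (mod 20), not 17.

Neither direction holds.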